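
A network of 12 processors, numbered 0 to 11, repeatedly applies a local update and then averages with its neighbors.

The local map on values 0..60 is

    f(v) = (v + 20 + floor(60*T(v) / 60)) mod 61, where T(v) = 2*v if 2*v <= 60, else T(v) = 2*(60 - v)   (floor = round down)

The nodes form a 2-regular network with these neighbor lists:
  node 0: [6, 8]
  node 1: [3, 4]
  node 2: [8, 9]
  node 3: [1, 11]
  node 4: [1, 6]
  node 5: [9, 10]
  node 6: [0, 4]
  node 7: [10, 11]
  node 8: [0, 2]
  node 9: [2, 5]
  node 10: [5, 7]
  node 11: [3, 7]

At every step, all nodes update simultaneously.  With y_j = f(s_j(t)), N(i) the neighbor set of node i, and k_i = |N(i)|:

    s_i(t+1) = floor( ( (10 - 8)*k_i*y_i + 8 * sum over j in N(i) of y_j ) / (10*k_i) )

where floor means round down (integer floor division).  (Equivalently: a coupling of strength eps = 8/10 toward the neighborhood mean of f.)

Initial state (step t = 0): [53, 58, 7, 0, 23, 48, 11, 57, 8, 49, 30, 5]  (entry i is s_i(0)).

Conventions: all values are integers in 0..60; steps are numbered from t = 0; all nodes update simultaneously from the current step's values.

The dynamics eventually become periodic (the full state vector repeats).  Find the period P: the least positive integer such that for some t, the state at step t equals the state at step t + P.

Answer: 2
Key observation: The state at step 9, [38, 40, 37, 41, 40, 38, 39, 40, 37, 37, 39, 40], reappears at step 11 — and no state repeats earlier — so the cycle the system enters has period 2.

Derivation:
t=0: [53, 58, 7, 0, 23, 48, 11, 57, 8, 49, 30, 5]
t=1: [44, 23, 37, 26, 35, 37, 32, 38, 35, 34, 31, 23]
t=2: [43, 38, 44, 29, 38, 45, 41, 38, 39, 42, 42, 36]
t=3: [38, 43, 37, 42, 39, 36, 38, 40, 36, 35, 37, 43]
t=4: [41, 38, 43, 36, 38, 43, 40, 39, 41, 42, 41, 37]
t=5: [38, 41, 37, 41, 40, 37, 39, 40, 37, 36, 38, 41]
t=6: [41, 38, 42, 38, 39, 42, 40, 39, 41, 42, 40, 38]
t=7: [38, 40, 37, 41, 40, 37, 39, 40, 37, 37, 38, 40]
t=8: [41, 38, 42, 38, 39, 41, 40, 39, 41, 42, 40, 38]
t=9: [38, 40, 37, 41, 40, 38, 39, 40, 37, 37, 39, 40]
t=10: [41, 38, 42, 38, 39, 41, 40, 39, 41, 41, 40, 38]
t=11: [38, 40, 37, 41, 40, 38, 39, 40, 37, 37, 39, 40]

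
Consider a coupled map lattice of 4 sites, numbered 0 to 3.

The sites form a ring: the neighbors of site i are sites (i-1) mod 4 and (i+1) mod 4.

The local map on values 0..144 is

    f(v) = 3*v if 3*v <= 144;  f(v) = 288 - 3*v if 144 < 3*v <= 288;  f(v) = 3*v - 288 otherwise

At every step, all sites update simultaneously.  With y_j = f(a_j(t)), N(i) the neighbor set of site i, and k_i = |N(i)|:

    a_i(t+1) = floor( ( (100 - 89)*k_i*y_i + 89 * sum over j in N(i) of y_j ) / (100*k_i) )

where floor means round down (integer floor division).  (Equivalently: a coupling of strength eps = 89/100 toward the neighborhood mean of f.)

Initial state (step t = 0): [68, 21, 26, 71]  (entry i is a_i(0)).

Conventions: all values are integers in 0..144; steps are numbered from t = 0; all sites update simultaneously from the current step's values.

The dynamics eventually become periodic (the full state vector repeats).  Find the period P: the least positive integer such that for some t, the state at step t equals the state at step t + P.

Simulating step by step:
t=0: [68, 21, 26, 71]
t=1: [70, 79, 69, 80]
t=2: [52, 76, 52, 76]
t=3: [67, 124, 67, 124]
t=4: [84, 86, 84, 86]
t=5: [30, 35, 30, 35]
t=6: [103, 91, 103, 91]
t=7: [15, 20, 15, 20]
t=8: [58, 46, 58, 46]
t=9: [135, 116, 135, 116]
t=10: [66, 110, 66, 110]
t=11: [47, 84, 47, 84]
t=12: [47, 129, 47, 129]
t=13: [103, 136, 103, 136]
t=14: [109, 31, 109, 31]
t=15: [87, 44, 87, 44]
t=16: [120, 38, 120, 38]
t=17: [109, 76, 109, 76]
t=18: [57, 41, 57, 41]
t=19: [122, 117, 122, 117]
t=20: [64, 76, 64, 76]
t=21: [63, 92, 63, 92]
t=22: [21, 89, 21, 89]
t=23: [25, 58, 25, 58]
t=24: [109, 79, 109, 79]
t=25: [49, 40, 49, 40]
t=26: [122, 138, 122, 138]
t=27: [120, 83, 120, 83]
t=28: [42, 68, 42, 68]
t=29: [88, 121, 88, 121]
t=30: [69, 29, 69, 29]
t=31: [86, 81, 86, 81]
t=32: [43, 31, 43, 31]
t=33: [96, 125, 96, 125]
t=34: [77, 9, 77, 9]
t=35: [30, 53, 30, 53]
t=36: [124, 94, 124, 94]
t=37: [14, 75, 14, 75]
t=38: [60, 44, 60, 44]
t=39: [129, 110, 129, 110]
t=40: [48, 92, 48, 92]
t=41: [26, 129, 26, 129]
t=42: [96, 80, 96, 80]
t=43: [42, 5, 42, 5]
t=44: [27, 113, 27, 113]
t=45: [54, 77, 54, 77]
t=46: [64, 118, 64, 118]
t=47: [69, 92, 69, 92]
t=48: [19, 73, 19, 73]
t=49: [67, 58, 67, 58]
t=50: [111, 89, 111, 89]
t=51: [23, 42, 23, 42]
t=52: [119, 75, 119, 75]
t=53: [63, 68, 63, 68]
t=54: [85, 97, 85, 97]
t=55: [6, 29, 6, 29]
t=56: [79, 25, 79, 25]
t=57: [72, 53, 72, 53]
t=58: [122, 78, 122, 78]
t=59: [56, 75, 56, 75]
t=60: [69, 113, 69, 113]
t=61: [54, 77, 54, 77]

Answer: 16
Key observation: The state at step 45, [54, 77, 54, 77], reappears at step 61 — and no state repeats earlier — so the cycle the system enters has period 16.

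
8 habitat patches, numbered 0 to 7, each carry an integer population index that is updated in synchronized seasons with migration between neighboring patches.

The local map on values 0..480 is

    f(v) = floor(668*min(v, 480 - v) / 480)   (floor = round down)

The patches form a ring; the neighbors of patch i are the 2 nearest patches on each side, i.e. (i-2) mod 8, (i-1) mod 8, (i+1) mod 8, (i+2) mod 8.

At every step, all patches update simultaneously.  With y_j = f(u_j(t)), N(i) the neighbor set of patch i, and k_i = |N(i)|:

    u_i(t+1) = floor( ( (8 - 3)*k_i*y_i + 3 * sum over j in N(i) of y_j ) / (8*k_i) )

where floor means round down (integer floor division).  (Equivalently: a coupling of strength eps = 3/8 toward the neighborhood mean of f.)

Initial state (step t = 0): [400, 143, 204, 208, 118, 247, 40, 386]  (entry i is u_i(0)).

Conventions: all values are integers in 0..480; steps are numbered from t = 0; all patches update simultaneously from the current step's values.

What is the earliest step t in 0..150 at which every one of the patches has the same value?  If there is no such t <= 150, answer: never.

Answer: 38
Key observation: Synchronization is absorbing here: once all patches are equal they stay equal, and step 38 is the first all-equal step.

Derivation:
t=0: [400, 143, 204, 208, 118, 247, 40, 386]  (not all equal)
t=1: [131, 200, 248, 271, 191, 262, 102, 145]  (not all equal)
t=2: [202, 267, 296, 290, 264, 273, 177, 210]  (not all equal)
t=3: [277, 287, 266, 271, 286, 283, 262, 286]  (not all equal)
t=4: [282, 274, 289, 285, 277, 277, 291, 273]  (not all equal)
t=5: [275, 281, 270, 273, 277, 279, 270, 283]  (not all equal)
t=6: [284, 279, 288, 285, 284, 280, 287, 277]  (not all equal)
t=7: [272, 276, 269, 272, 271, 276, 271, 279]  (not all equal)
t=8: [287, 284, 291, 288, 289, 284, 288, 281]  (not all equal)
t=9: [268, 270, 264, 267, 265, 270, 268, 273]  (not all equal)
t=10: [294, 293, 298, 295, 297, 292, 294, 290]  (not all equal)
t=11: [258, 259, 254, 257, 255, 259, 258, 262]  (not all equal)
t=12: [308, 307, 312, 310, 311, 307, 307, 304]  (not all equal)
t=13: [239, 239, 234, 236, 235, 239, 239, 242]  (not all equal)
t=14: [331, 330, 326, 328, 327, 331, 331, 331]  (not all equal)
t=15: [207, 208, 212, 210, 211, 207, 207, 207]  (not all equal)
t=16: [288, 289, 293, 291, 292, 288, 288, 288]  (not all equal)
t=17: [266, 264, 261, 263, 262, 266, 266, 266]  (not all equal)
t=18: [297, 299, 302, 301, 301, 297, 297, 297]  (not all equal)
t=19: [253, 251, 248, 249, 249, 253, 253, 253]  (not all equal)
t=20: [315, 318, 320, 320, 319, 316, 315, 315]  (not all equal)
t=21: [227, 225, 223, 223, 224, 227, 228, 228]  (not all equal)
t=22: [314, 313, 310, 310, 311, 314, 316, 316]  (not all equal)
t=23: [231, 232, 235, 235, 234, 231, 229, 228]  (not all equal)
t=24: [321, 322, 325, 325, 324, 321, 319, 318]  (not all equal)
t=25: [220, 219, 216, 216, 217, 220, 222, 223]  (not all equal)
t=26: [305, 304, 301, 301, 301, 305, 307, 308]  (not all equal)
t=27: [243, 244, 247, 247, 247, 243, 241, 240]  (not all equal)
t=28: [329, 327, 324, 324, 325, 328, 330, 332]  (not all equal)
t=29: [210, 212, 215, 215, 214, 211, 208, 206]  (not all equal)
t=30: [292, 294, 297, 297, 296, 292, 290, 288]  (not all equal)
t=31: [260, 258, 255, 255, 256, 260, 262, 264]  (not all equal)
t=32: [306, 308, 311, 311, 310, 306, 304, 302]  (not all equal)
t=33: [241, 239, 236, 236, 237, 241, 243, 245]  (not all equal)
t=34: [330, 330, 328, 328, 329, 330, 329, 328]  (not all equal)
t=35: [208, 208, 210, 210, 210, 208, 209, 210]  (not all equal)
t=36: [289, 289, 291, 291, 291, 289, 290, 290]  (not all equal)
t=37: [264, 264, 263, 263, 263, 264, 264, 264]  (not all equal)
t=38: [300, 300, 300, 300, 300, 300, 300, 300]  (all equal)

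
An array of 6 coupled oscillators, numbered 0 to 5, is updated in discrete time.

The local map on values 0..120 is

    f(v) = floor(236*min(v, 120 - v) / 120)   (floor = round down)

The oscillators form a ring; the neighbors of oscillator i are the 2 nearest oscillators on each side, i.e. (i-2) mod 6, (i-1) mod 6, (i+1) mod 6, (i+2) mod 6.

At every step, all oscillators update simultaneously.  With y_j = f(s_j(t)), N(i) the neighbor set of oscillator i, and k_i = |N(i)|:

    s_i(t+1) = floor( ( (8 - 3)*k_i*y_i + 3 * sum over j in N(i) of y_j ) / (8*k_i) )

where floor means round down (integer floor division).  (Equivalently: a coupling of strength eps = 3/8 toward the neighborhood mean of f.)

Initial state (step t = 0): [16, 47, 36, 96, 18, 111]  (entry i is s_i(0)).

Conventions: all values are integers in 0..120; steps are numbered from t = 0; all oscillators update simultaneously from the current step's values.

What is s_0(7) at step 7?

Simulating step by step:
t=0: [16, 47, 36, 96, 18, 111]
t=1: [39, 72, 62, 49, 37, 29]
t=2: [79, 90, 102, 91, 77, 67]
t=3: [76, 62, 48, 62, 78, 91]
t=4: [86, 104, 95, 103, 84, 72]
t=5: [64, 42, 49, 43, 66, 77]
t=6: [103, 86, 95, 87, 101, 88]
t=7: [40, 60, 49, 60, 42, 57]

Answer: s_0(7) = 40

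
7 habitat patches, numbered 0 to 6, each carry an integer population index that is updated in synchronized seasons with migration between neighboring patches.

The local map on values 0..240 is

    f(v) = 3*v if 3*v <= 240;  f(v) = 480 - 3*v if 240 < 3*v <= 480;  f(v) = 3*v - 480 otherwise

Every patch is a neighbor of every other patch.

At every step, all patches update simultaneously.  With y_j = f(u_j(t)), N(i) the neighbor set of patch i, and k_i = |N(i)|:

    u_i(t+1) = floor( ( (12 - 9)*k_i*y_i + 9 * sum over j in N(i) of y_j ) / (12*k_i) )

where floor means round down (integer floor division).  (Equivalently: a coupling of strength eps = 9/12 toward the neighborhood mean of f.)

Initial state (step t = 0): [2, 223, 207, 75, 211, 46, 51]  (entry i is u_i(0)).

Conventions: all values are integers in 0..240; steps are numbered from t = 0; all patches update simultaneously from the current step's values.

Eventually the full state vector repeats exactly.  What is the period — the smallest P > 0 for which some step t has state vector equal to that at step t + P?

Simulating step by step:
t=0: [2, 223, 207, 75, 211, 46, 51]
t=1: [126, 149, 143, 153, 144, 142, 144]
t=2: [57, 48, 51, 47, 50, 51, 50]
t=3: [154, 150, 151, 150, 151, 151, 151]
t=4: [25, 27, 26, 27, 26, 26, 26]
t=5: [78, 78, 78, 78, 78, 78, 78]
t=6: [234, 234, 234, 234, 234, 234, 234]
t=7: [222, 222, 222, 222, 222, 222, 222]
t=8: [186, 186, 186, 186, 186, 186, 186]
t=9: [78, 78, 78, 78, 78, 78, 78]

Answer: 4
Key observation: The state at step 5, [78, 78, 78, 78, 78, 78, 78], reappears at step 9 — and no state repeats earlier — so the cycle the system enters has period 4.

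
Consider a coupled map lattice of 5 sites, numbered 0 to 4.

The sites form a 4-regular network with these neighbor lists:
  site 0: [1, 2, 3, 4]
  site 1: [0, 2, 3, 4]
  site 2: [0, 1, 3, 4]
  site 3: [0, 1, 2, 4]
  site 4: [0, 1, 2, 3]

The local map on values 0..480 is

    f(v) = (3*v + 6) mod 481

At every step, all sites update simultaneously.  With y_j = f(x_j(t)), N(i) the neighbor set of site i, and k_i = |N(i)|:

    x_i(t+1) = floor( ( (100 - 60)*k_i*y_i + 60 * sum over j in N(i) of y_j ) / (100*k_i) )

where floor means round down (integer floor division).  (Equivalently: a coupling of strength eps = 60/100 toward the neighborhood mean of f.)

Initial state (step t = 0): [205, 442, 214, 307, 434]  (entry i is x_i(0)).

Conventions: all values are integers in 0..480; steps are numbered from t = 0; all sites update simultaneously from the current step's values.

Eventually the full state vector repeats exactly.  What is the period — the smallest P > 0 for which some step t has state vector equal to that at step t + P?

Simulating step by step:
t=0: [205, 442, 214, 307, 434]
t=1: [255, 312, 262, 331, 306]
t=2: [303, 346, 309, 240, 342]
t=3: [300, 212, 305, 253, 209]
t=4: [325, 259, 329, 290, 257]
t=5: [161, 231, 164, 255, 230]
t=6: [114, 166, 116, 184, 165]
t=7: [210, 129, 211, 142, 128]
t=8: [267, 327, 268, 337, 326]
t=9: [195, 119, 195, 127, 119]
t=10: [227, 290, 227, 296, 290]
t=11: [293, 341, 293, 345, 341]
t=12: [254, 169, 254, 172, 169]
t=13: [173, 109, 173, 112, 109]
t=14: [175, 247, 175, 249, 247]
t=15: [148, 202, 148, 203, 202]
t=16: [306, 227, 306, 227, 227]
t=17: [336, 277, 336, 277, 277]
t=18: [188, 264, 188, 264, 264]
t=19: [191, 248, 191, 248, 248]
t=20: [174, 217, 174, 217, 217]
t=21: [105, 137, 105, 137, 137]
t=22: [364, 388, 364, 388, 388]
t=23: [168, 186, 168, 186, 186]
t=24: [53, 66, 53, 66, 66]
t=25: [182, 192, 182, 192, 192]
t=26: [84, 92, 84, 92, 92]
t=27: [268, 274, 268, 274, 274]
t=28: [337, 341, 337, 341, 341]
t=29: [60, 63, 60, 63, 63]
t=30: [190, 192, 190, 192, 192]
t=31: [97, 99, 97, 99, 99]
t=32: [299, 301, 299, 301, 301]
t=33: [424, 426, 424, 426, 426]
t=34: [318, 320, 318, 320, 320]
t=35: [265, 146, 265, 146, 146]
t=36: [375, 406, 375, 406, 406]
t=37: [210, 234, 210, 234, 234]
t=38: [187, 205, 187, 205, 205]
t=39: [110, 123, 110, 123, 123]
t=40: [353, 363, 353, 363, 363]
t=41: [116, 124, 116, 124, 124]
t=42: [364, 370, 364, 370, 370]
t=43: [144, 148, 144, 148, 148]
t=44: [443, 446, 443, 446, 446]
t=45: [377, 379, 377, 379, 379]
t=46: [177, 179, 177, 179, 179]
t=47: [58, 60, 58, 60, 60]
t=48: [182, 184, 182, 184, 184]
t=49: [73, 75, 73, 75, 75]
t=50: [227, 229, 227, 229, 229]
t=51: [208, 210, 208, 210, 210]
t=52: [151, 153, 151, 153, 153]
t=53: [461, 463, 461, 463, 463]
t=54: [429, 431, 429, 431, 431]
t=55: [333, 335, 333, 335, 335]
t=56: [45, 47, 45, 47, 47]
t=57: [143, 145, 143, 145, 145]
t=58: [437, 439, 437, 439, 439]
t=59: [357, 359, 357, 359, 359]
t=60: [117, 119, 117, 119, 119]
t=61: [359, 361, 359, 361, 361]
t=62: [123, 125, 123, 125, 125]
t=63: [377, 379, 377, 379, 379]

Answer: 18
Key observation: The state at step 45, [377, 379, 377, 379, 379], reappears at step 63 — and no state repeats earlier — so the cycle the system enters has period 18.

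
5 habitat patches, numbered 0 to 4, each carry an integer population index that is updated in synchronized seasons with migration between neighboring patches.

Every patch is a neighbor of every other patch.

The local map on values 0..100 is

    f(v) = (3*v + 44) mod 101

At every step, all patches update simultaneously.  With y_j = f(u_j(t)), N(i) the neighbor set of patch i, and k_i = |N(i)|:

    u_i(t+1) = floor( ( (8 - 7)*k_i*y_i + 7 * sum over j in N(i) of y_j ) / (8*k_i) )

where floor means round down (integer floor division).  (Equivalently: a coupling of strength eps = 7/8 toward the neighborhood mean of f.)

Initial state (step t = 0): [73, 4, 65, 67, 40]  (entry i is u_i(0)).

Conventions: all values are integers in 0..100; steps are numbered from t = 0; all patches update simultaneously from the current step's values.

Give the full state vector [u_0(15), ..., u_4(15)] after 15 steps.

Answer: [38, 38, 38, 38, 38]

Derivation:
t=0: [73, 4, 65, 67, 40]
t=1: [51, 51, 53, 52, 50]
t=2: [75, 75, 84, 74, 75]
t=3: [72, 72, 69, 72, 72]
t=4: [56, 56, 56, 56, 56]
t=5: [10, 10, 10, 10, 10]
t=6: [74, 74, 74, 74, 74]
t=7: [64, 64, 64, 64, 64]
t=8: [34, 34, 34, 34, 34]
t=9: [45, 45, 45, 45, 45]
t=10: [78, 78, 78, 78, 78]
t=11: [76, 76, 76, 76, 76]
t=12: [70, 70, 70, 70, 70]
t=13: [52, 52, 52, 52, 52]
t=14: [99, 99, 99, 99, 99]
t=15: [38, 38, 38, 38, 38]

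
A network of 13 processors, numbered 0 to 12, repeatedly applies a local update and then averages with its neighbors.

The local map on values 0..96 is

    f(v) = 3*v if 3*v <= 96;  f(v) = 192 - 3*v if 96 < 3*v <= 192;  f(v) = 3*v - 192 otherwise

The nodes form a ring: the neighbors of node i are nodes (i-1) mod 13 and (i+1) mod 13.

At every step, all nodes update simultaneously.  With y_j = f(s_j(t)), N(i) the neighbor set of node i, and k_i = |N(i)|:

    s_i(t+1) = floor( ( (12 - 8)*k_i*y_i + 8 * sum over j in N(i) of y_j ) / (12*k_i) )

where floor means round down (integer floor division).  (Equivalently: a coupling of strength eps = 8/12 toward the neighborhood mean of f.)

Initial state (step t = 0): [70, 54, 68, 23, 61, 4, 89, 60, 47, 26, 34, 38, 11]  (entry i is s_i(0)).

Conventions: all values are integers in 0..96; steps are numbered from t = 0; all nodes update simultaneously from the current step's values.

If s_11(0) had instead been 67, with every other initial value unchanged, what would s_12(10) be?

Simulating step by step:
t=0: [70, 54, 68, 23, 61, 4, 89, 60, 47, 26, 34, 67, 11]
t=1: [27, 20, 37, 30, 30, 32, 33, 46, 47, 73, 59, 44, 20]
t=2: [67, 74, 77, 87, 92, 93, 81, 66, 44, 31, 34, 45, 67]
t=3: [16, 26, 46, 64, 80, 74, 48, 39, 53, 81, 80, 52, 25]
t=4: [67, 60, 44, 34, 26, 42, 51, 52, 53, 44, 45, 53, 53]
t=5: [18, 27, 54, 76, 78, 61, 47, 36, 43, 50, 50, 41, 25]
t=6: [70, 55, 49, 36, 29, 34, 48, 66, 63, 49, 51, 62, 66]
t=7: [17, 30, 52, 72, 87, 75, 48, 19, 18, 29, 30, 17, 10]
t=8: [57, 59, 50, 43, 42, 50, 46, 53, 66, 77, 76, 57, 44]
t=9: [32, 26, 40, 57, 57, 54, 43, 31, 26, 27, 32, 39, 34]
t=10: [88, 82, 57, 38, 24, 38, 62, 78, 84, 85, 84, 87, 87]

Answer: s_12(10) = 87
Key observation: This trace re-runs the system from the modified initial state.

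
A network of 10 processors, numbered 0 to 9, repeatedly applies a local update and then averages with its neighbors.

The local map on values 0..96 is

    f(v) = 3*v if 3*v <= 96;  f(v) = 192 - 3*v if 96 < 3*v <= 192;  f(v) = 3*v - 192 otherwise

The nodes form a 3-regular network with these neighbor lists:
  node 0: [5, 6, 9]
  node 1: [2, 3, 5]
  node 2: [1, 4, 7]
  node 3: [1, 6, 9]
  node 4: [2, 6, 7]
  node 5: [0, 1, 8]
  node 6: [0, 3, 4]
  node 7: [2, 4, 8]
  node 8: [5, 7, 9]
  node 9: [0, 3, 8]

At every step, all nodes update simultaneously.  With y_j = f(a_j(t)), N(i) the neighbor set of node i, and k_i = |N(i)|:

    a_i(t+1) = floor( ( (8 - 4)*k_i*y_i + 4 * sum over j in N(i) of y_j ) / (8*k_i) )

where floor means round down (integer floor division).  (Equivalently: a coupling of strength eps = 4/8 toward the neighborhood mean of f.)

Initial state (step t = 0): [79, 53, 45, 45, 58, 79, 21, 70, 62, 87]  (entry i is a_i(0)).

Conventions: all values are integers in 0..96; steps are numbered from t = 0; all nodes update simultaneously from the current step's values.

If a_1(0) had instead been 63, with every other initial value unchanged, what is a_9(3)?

Simulating step by step:
t=0: [79, 63, 45, 45, 58, 79, 21, 70, 62, 87]
t=1: [52, 28, 35, 51, 32, 31, 51, 22, 25, 52]
t=2: [46, 78, 84, 46, 80, 79, 48, 76, 70, 43]
t=3: [53, 47, 51, 52, 48, 41, 50, 39, 33, 52]

Answer: a_9(3) = 52
Key observation: This trace re-runs the system from the modified initial state.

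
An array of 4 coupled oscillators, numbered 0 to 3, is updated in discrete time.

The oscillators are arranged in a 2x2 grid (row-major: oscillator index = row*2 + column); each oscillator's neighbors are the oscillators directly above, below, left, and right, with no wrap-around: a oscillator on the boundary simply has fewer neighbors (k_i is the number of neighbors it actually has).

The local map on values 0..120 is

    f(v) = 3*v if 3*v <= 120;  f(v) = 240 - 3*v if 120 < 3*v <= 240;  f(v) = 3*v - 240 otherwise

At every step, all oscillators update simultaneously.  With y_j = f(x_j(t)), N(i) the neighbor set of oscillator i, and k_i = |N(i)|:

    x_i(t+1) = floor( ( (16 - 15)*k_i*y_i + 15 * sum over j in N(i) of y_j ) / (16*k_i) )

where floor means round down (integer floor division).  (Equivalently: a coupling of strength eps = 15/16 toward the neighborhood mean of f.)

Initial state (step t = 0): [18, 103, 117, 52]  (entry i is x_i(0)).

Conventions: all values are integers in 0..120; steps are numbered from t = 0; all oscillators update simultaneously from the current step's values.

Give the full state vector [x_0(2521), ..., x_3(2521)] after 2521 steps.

Answer: [50, 36, 36, 50]
Key observation: The state at step 10, [99, 20, 20, 99], reappears at step 22: the system is in a cycle of period 12 from step 10 on.  Therefore the state at step 2521 equals the state at step 10 + ((2521 - 10) mod 12) = 13, which is [50, 36, 36, 50].

Derivation:
t=0: [18, 103, 117, 52]
t=1: [87, 69, 71, 89]
t=2: [29, 24, 24, 29]
t=3: [72, 86, 86, 72]
t=4: [18, 23, 23, 18]
t=5: [68, 54, 54, 68]
t=6: [75, 38, 38, 75]
t=7: [107, 21, 21, 107]
t=8: [64, 79, 79, 64]
t=9: [5, 45, 45, 5]
t=10: [99, 20, 20, 99]
t=11: [59, 57, 57, 59]
t=12: [68, 63, 63, 68]
t=13: [50, 36, 36, 50]
t=14: [106, 91, 91, 106]
t=15: [35, 75, 75, 35]
t=16: [20, 99, 99, 20]
t=17: [57, 59, 59, 57]
t=18: [63, 68, 68, 63]
t=19: [36, 50, 50, 36]
t=20: [91, 106, 106, 91]
t=21: [75, 35, 35, 75]
t=22: [99, 20, 20, 99]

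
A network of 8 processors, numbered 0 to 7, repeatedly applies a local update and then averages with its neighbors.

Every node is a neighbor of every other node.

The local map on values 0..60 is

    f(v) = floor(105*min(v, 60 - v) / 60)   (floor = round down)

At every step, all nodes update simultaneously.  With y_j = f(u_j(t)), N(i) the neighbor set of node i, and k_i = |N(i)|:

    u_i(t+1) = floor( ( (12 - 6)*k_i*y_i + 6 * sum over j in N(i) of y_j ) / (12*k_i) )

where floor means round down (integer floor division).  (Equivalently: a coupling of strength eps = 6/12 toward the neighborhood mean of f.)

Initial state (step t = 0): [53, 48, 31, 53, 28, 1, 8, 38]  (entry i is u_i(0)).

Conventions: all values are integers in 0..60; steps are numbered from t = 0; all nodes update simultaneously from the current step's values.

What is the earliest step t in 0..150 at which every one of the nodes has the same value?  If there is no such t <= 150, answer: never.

Simulating step by step:
t=0: [53, 48, 31, 53, 28, 1, 8, 38]  (not all equal)
t=1: [19, 23, 35, 19, 35, 14, 20, 30]  (not all equal)
t=2: [35, 38, 40, 35, 40, 31, 36, 43]  (not all equal)
t=3: [40, 38, 37, 40, 37, 43, 40, 34]  (not all equal)
t=4: [36, 37, 38, 36, 38, 33, 36, 40]  (not all equal)
t=5: [41, 40, 39, 41, 39, 43, 41, 38]  (not all equal)
t=6: [33, 34, 34, 33, 34, 31, 33, 35]  (not all equal)
t=7: [46, 45, 45, 46, 45, 47, 46, 44]  (not all equal)
t=8: [24, 25, 25, 24, 25, 23, 24, 26]  (not all equal)
t=9: [42, 42, 42, 42, 42, 41, 42, 43]  (not all equal)
t=10: [31, 31, 31, 31, 31, 31, 31, 30]  (not all equal)
t=11: [50, 50, 50, 50, 50, 50, 50, 51]  (not all equal)
t=12: [16, 16, 16, 16, 16, 16, 16, 16]  (all equal)

Answer: 12
Key observation: Synchronization is absorbing here: once all nodes are equal they stay equal, and step 12 is the first all-equal step.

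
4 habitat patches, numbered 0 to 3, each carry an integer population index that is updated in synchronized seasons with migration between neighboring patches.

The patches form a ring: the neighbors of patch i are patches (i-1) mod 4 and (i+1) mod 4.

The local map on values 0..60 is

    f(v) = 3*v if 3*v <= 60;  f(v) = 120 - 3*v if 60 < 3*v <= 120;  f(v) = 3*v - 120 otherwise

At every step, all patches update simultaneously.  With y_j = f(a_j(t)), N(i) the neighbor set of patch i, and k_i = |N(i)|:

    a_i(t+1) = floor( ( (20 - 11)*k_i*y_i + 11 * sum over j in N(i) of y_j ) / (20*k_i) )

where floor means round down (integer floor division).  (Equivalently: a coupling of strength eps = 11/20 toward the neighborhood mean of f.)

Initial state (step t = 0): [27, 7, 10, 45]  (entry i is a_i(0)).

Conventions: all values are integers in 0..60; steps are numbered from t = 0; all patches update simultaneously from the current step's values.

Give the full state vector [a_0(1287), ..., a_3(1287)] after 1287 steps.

Answer: [39, 39, 39, 39]
Key observation: The state at step 17, [9, 9, 9, 9], reappears at step 21: the system is in a cycle of period 4 from step 17 on.  Therefore the state at step 1287 equals the state at step 17 + ((1287 - 17) mod 4) = 19, which is [39, 39, 39, 39].

Derivation:
t=0: [27, 7, 10, 45]
t=1: [27, 28, 23, 25]
t=2: [39, 40, 45, 45]
t=3: [5, 4, 10, 11]
t=4: [19, 17, 25, 27]
t=5: [50, 51, 45, 45]
t=6: [26, 27, 19, 19]
t=7: [45, 44, 52, 52]
t=8: [19, 19, 29, 30]
t=9: [49, 50, 38, 38]
t=10: [22, 22, 12, 11]
t=11: [48, 49, 40, 39]
t=12: [19, 18, 8, 7]
t=13: [46, 46, 31, 31]
t=14: [20, 20, 24, 24]
t=15: [56, 56, 51, 51]
t=16: [43, 43, 37, 37]
t=17: [9, 9, 9, 9]
t=18: [27, 27, 27, 27]
t=19: [39, 39, 39, 39]
t=20: [3, 3, 3, 3]
t=21: [9, 9, 9, 9]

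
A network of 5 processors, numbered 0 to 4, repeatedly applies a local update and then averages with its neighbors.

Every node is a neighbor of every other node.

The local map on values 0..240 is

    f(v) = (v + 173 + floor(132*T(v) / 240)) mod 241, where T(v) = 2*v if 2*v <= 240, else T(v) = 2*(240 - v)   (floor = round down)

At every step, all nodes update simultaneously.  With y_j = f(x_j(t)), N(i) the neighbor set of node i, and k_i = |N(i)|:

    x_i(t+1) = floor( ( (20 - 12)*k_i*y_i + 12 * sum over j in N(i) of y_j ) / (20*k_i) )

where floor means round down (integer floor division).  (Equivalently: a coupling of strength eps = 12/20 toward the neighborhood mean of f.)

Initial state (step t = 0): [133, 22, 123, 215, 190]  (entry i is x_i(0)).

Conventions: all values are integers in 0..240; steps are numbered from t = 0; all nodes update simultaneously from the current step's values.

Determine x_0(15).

Simulating step by step:
t=0: [133, 22, 123, 215, 190]
t=1: [185, 195, 186, 183, 184]
t=2: [176, 176, 176, 176, 176]
t=3: [178, 178, 178, 178, 178]
t=4: [178, 178, 178, 178, 178]
t=5: [178, 178, 178, 178, 178]
t=6: [178, 178, 178, 178, 178]
t=7: [178, 178, 178, 178, 178]
t=8: [178, 178, 178, 178, 178]
t=9: [178, 178, 178, 178, 178]
t=10: [178, 178, 178, 178, 178]
t=11: [178, 178, 178, 178, 178]
t=12: [178, 178, 178, 178, 178]
t=13: [178, 178, 178, 178, 178]
t=14: [178, 178, 178, 178, 178]
t=15: [178, 178, 178, 178, 178]

Answer: x_0(15) = 178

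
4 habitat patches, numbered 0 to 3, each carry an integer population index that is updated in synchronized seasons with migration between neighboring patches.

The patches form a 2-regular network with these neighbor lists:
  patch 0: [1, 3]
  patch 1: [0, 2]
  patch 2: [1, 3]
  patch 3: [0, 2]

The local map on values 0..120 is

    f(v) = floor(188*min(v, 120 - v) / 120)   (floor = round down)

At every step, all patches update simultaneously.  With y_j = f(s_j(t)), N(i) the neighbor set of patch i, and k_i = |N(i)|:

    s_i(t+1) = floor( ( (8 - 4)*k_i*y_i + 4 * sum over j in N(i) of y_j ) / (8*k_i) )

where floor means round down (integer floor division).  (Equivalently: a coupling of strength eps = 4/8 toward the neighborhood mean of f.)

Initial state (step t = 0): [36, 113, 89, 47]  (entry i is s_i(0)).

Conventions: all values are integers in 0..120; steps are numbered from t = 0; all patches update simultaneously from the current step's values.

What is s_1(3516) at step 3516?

Simulating step by step:
t=0: [36, 113, 89, 47]
t=1: [48, 31, 44, 62]
t=2: [72, 59, 68, 80]
t=3: [76, 85, 79, 70]
t=4: [67, 60, 65, 72]
t=5: [83, 89, 85, 79]
t=6: [56, 51, 55, 59]
t=7: [86, 82, 85, 89]
t=8: [53, 56, 53, 50]
t=9: [82, 85, 82, 80]
t=10: [58, 56, 58, 60]
t=11: [90, 88, 90, 92]
t=12: [46, 48, 46, 45]
t=13: [72, 73, 72, 71]
t=14: [74, 74, 74, 75]
t=15: [71, 72, 71, 71]
t=16: [75, 75, 75, 76]
t=17: [69, 70, 69, 69]
t=18: [78, 78, 78, 79]
t=19: [64, 65, 64, 64]
t=20: [86, 86, 86, 87]
t=21: [52, 53, 52, 52]
t=22: [81, 82, 81, 81]
t=23: [60, 60, 60, 61]
t=24: [93, 94, 93, 93]
t=25: [41, 41, 41, 42]
t=26: [64, 64, 64, 64]
t=27: [87, 87, 87, 87]
t=28: [51, 51, 51, 51]
t=29: [79, 79, 79, 79]
t=30: [64, 64, 64, 64]

Answer: s_1(3516) = 51
Key observation: The state at step 26, [64, 64, 64, 64], reappears at step 30: the system is in a cycle of period 4 from step 26 on.  Therefore the state at step 3516 equals the state at step 26 + ((3516 - 26) mod 4) = 28, which is [51, 51, 51, 51].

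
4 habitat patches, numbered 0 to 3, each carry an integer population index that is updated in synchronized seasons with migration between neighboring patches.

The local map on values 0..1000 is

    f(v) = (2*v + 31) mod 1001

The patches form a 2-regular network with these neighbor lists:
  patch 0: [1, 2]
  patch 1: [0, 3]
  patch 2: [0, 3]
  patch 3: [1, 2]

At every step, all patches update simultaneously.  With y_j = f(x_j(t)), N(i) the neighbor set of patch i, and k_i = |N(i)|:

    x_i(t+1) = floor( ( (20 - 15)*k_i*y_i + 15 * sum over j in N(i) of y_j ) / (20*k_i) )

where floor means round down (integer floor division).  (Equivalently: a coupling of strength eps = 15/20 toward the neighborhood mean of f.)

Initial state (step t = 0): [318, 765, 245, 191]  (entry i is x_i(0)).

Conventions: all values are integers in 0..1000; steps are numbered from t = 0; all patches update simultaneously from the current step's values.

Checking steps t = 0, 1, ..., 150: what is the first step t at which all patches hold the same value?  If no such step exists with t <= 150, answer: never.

Simulating step by step:
t=0: [318, 765, 245, 191]  (not all equal)
t=1: [572, 545, 535, 508]  (not all equal)
t=2: [126, 112, 107, 94]  (not all equal)
t=3: [258, 252, 249, 242]  (not all equal)
t=4: [535, 532, 530, 527]  (not all equal)
t=5: [94, 92, 91, 90]  (not all equal)
t=6: [215, 215, 214, 213]  (not all equal)
t=7: [460, 459, 459, 459]  (not all equal)
t=8: [949, 949, 949, 949]  (all equal)

Answer: 8
Key observation: Synchronization is absorbing here: once all patches are equal they stay equal, and step 8 is the first all-equal step.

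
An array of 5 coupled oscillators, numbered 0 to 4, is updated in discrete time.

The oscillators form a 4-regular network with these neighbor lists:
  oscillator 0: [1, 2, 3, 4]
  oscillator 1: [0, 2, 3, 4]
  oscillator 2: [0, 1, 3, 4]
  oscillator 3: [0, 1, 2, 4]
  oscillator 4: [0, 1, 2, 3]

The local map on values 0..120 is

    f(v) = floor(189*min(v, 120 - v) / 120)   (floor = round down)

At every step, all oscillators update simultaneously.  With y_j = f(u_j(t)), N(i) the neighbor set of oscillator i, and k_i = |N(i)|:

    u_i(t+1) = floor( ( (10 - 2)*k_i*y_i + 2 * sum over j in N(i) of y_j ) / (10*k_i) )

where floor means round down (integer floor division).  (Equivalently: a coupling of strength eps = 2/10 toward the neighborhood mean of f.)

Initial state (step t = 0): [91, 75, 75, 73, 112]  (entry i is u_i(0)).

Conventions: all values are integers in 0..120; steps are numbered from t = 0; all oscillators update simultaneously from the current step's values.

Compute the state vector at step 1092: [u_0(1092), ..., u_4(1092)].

Simulating step by step:
t=0: [91, 75, 75, 73, 112]
t=1: [47, 66, 66, 69, 22]
t=2: [73, 81, 81, 77, 43]
t=3: [72, 62, 62, 66, 66]
t=4: [77, 89, 89, 85, 85]
t=5: [63, 49, 49, 54, 54]
t=6: [87, 78, 78, 84, 84]
t=7: [53, 64, 64, 56, 56]
t=8: [84, 87, 87, 87, 87]
t=9: [55, 51, 51, 51, 51]
t=10: [84, 80, 80, 80, 80]
t=11: [57, 62, 62, 62, 62]
t=12: [89, 90, 90, 90, 90]
t=13: [47, 47, 47, 47, 47]
t=14: [74, 74, 74, 74, 74]
t=15: [72, 72, 72, 72, 72]
t=16: [75, 75, 75, 75, 75]
t=17: [70, 70, 70, 70, 70]
t=18: [78, 78, 78, 78, 78]
t=19: [66, 66, 66, 66, 66]
t=20: [85, 85, 85, 85, 85]
t=21: [55, 55, 55, 55, 55]
t=22: [86, 86, 86, 86, 86]
t=23: [53, 53, 53, 53, 53]
t=24: [83, 83, 83, 83, 83]
t=25: [58, 58, 58, 58, 58]
t=26: [91, 91, 91, 91, 91]
t=27: [45, 45, 45, 45, 45]
t=28: [70, 70, 70, 70, 70]

Answer: [58, 58, 58, 58, 58]
Key observation: The state at step 17, [70, 70, 70, 70, 70], reappears at step 28: the system is in a cycle of period 11 from step 17 on.  Therefore the state at step 1092 equals the state at step 17 + ((1092 - 17) mod 11) = 25, which is [58, 58, 58, 58, 58].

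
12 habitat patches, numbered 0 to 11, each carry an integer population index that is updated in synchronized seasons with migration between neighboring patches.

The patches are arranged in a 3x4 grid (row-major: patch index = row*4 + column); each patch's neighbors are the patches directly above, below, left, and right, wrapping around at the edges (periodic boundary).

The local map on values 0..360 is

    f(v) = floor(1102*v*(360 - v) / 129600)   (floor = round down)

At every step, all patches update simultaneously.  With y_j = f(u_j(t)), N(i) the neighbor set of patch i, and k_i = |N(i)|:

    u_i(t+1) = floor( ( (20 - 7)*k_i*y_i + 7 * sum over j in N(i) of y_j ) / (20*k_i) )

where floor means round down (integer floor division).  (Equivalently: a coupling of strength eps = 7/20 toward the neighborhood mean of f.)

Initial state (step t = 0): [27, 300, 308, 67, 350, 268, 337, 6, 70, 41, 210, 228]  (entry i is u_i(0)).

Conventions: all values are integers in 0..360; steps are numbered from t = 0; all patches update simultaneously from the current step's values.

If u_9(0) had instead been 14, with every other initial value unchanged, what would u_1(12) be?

Simulating step by step:
t=0: [27, 300, 308, 67, 350, 268, 337, 6, 70, 14, 210, 228]
t=1: [94, 139, 145, 150, 60, 161, 97, 56, 146, 96, 217, 220]
t=2: [220, 254, 260, 250, 177, 250, 223, 172, 245, 232, 254, 251]
t=3: [254, 232, 226, 237, 266, 240, 252, 265, 244, 245, 232, 236]
t=4: [231, 248, 252, 243, 218, 240, 234, 221, 237, 241, 249, 244]
t=5: [250, 238, 234, 242, 258, 245, 247, 256, 247, 242, 237, 242]
t=6: [234, 244, 247, 240, 226, 238, 238, 229, 236, 242, 245, 240]
t=7: [249, 241, 238, 244, 254, 246, 245, 252, 248, 242, 240, 244]
t=8: [235, 242, 244, 239, 230, 238, 239, 233, 236, 241, 243, 239]
t=9: [248, 242, 241, 245, 252, 246, 244, 249, 247, 243, 241, 245]
t=10: [236, 241, 242, 238, 232, 238, 239, 235, 236, 240, 242, 238]
t=11: [247, 243, 242, 246, 250, 246, 244, 248, 247, 244, 242, 246]
t=12: [237, 240, 241, 238, 234, 238, 239, 236, 237, 239, 241, 238]

Answer: u_1(12) = 240
Key observation: This trace re-runs the system from the modified initial state.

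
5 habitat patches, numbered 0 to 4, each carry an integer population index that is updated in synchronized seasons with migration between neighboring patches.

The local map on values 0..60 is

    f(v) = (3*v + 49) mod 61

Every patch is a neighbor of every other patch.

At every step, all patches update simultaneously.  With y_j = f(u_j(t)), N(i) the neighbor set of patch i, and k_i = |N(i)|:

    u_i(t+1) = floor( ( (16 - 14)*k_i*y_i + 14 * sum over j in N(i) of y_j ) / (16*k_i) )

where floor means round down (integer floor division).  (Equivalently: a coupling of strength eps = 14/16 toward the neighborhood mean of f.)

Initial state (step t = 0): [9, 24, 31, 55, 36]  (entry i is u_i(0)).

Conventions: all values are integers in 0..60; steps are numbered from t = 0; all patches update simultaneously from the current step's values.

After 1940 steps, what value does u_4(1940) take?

Answer: u_4(1940) = 28
Key observation: The state at step 3, [51, 51, 51, 51, 51], reappears at step 13: the system is in a cycle of period 10 from step 3 on.  Therefore the state at step 1940 equals the state at step 3 + ((1940 - 3) mod 10) = 10, which is [28, 28, 28, 28, 28].

Derivation:
t=0: [9, 24, 31, 55, 36]
t=1: [33, 29, 33, 32, 31]
t=2: [21, 22, 21, 21, 21]
t=3: [51, 51, 51, 51, 51]
t=4: [19, 19, 19, 19, 19]
t=5: [45, 45, 45, 45, 45]
t=6: [1, 1, 1, 1, 1]
t=7: [52, 52, 52, 52, 52]
t=8: [22, 22, 22, 22, 22]
t=9: [54, 54, 54, 54, 54]
t=10: [28, 28, 28, 28, 28]
t=11: [11, 11, 11, 11, 11]
t=12: [21, 21, 21, 21, 21]
t=13: [51, 51, 51, 51, 51]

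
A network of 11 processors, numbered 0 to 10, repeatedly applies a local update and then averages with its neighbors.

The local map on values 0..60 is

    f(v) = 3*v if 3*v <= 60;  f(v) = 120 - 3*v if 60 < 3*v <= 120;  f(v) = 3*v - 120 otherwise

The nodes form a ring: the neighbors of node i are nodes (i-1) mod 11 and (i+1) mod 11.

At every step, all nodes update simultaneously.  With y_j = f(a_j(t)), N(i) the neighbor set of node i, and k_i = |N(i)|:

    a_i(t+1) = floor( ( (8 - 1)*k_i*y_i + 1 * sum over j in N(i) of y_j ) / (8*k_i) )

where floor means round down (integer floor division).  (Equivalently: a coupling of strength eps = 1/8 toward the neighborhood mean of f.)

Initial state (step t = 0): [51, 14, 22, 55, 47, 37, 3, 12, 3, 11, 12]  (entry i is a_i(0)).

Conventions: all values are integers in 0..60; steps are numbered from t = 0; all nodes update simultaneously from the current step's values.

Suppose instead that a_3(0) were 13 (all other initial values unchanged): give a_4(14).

Simulating step by step:
t=0: [51, 14, 22, 13, 47, 37, 3, 12, 3, 11, 12]
t=1: [33, 42, 52, 38, 21, 9, 10, 32, 12, 31, 35]
t=2: [19, 8, 32, 11, 51, 29, 29, 25, 34, 26, 16]
t=3: [54, 26, 24, 32, 33, 33, 33, 42, 21, 40, 48]
t=4: [40, 42, 46, 25, 21, 21, 20, 10, 50, 5, 23]
t=5: [3, 6, 18, 44, 56, 57, 57, 31, 29, 18, 45]
t=6: [9, 19, 49, 16, 45, 50, 49, 28, 33, 50, 17]
t=7: [30, 53, 30, 44, 18, 28, 27, 34, 22, 30, 48]
t=8: [30, 37, 29, 15, 50, 37, 37, 21, 50, 31, 24]
t=9: [29, 11, 32, 43, 29, 10, 12, 52, 31, 28, 45]
t=10: [31, 32, 23, 11, 31, 30, 35, 35, 28, 34, 17]
t=11: [28, 25, 48, 33, 27, 28, 15, 16, 33, 21, 47]
t=12: [35, 43, 25, 22, 37, 36, 44, 46, 24, 52, 24]
t=13: [16, 11, 43, 50, 12, 11, 12, 19, 45, 37, 45]
t=14: [45, 32, 11, 29, 35, 33, 37, 53, 17, 9, 16]

Answer: a_4(14) = 35
Key observation: This trace re-runs the system from the modified initial state.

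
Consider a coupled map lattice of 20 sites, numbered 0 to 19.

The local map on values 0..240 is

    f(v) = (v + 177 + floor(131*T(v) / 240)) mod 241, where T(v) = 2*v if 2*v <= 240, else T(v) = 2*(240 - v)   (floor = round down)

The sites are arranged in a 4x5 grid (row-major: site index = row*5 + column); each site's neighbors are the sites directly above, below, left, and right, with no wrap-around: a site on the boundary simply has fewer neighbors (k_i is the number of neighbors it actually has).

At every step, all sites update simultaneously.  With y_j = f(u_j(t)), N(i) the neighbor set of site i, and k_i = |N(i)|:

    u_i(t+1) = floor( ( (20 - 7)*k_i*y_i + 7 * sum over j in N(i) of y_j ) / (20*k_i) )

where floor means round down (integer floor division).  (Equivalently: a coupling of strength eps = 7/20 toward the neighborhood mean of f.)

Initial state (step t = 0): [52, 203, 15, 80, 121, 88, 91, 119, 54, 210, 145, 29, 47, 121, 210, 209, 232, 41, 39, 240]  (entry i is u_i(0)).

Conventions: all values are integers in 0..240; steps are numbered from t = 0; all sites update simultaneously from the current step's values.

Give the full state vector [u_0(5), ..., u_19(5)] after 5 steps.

Simulating step by step:
t=0: [52, 203, 15, 80, 121, 88, 91, 119, 54, 210, 145, 29, 47, 121, 210, 209, 232, 41, 39, 240]
t=1: [80, 160, 189, 118, 170, 119, 144, 156, 88, 163, 182, 199, 77, 145, 178, 178, 165, 40, 55, 148]
t=2: [131, 173, 180, 174, 182, 174, 183, 169, 142, 175, 181, 172, 112, 158, 181, 181, 162, 50, 78, 160]
t=3: [183, 182, 181, 182, 181, 182, 181, 180, 183, 181, 181, 180, 161, 174, 181, 181, 165, 78, 111, 167]
t=4: [181, 181, 181, 181, 181, 181, 181, 181, 181, 181, 181, 181, 175, 180, 181, 181, 172, 126, 163, 179]
t=5: [181, 181, 181, 181, 181, 181, 181, 181, 181, 181, 181, 181, 181, 181, 181, 181, 182, 184, 182, 181]

Answer: [181, 181, 181, 181, 181, 181, 181, 181, 181, 181, 181, 181, 181, 181, 181, 181, 182, 184, 182, 181]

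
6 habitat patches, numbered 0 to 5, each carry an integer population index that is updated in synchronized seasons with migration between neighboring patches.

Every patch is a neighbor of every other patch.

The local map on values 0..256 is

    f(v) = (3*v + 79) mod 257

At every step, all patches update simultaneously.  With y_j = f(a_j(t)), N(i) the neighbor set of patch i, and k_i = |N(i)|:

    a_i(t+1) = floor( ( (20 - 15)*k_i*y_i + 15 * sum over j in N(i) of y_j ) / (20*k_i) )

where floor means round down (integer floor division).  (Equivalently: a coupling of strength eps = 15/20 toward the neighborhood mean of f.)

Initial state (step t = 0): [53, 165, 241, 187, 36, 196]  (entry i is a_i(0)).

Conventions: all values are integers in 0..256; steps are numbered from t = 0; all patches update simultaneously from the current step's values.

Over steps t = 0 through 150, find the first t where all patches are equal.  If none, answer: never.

Simulating step by step:
t=0: [53, 165, 241, 187, 36, 196]  (not all equal)
t=1: [143, 125, 122, 131, 137, 134]  (not all equal)
t=2: [221, 215, 215, 217, 219, 218]  (not all equal)
t=3: [218, 216, 216, 217, 217, 217]  (not all equal)
t=4: [215, 215, 215, 215, 215, 215]  (all equal)

Answer: 4
Key observation: Synchronization is absorbing here: once all patches are equal they stay equal, and step 4 is the first all-equal step.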